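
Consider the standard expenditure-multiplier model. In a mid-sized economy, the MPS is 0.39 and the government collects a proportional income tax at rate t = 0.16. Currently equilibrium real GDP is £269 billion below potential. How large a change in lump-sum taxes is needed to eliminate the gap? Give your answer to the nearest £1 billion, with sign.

MPC = 1 − MPS = 1 − 0.39 = 0.61.
Spending multiplier = 1/(1 − c(1−t)) = 1/(1 − 0.61×0.84) = 1/0.4876 ≈ 2.051.
Tax multiplier = −c·k = −0.61/0.4876 ≈ −1.251. Need ΔY = +£269 billion, so ΔT = ΔY/(−c·k) = −(+£269 billion) × 0.4876 / 0.61 ≈ −£215 billion.
The government should cut lump-sum taxes by £215 billion.

−£215 billion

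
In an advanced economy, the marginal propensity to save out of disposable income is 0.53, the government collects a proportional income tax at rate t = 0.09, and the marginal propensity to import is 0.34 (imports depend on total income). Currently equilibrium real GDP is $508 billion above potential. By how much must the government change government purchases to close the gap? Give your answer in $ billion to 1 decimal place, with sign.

−$463.4 billion

MPC = 1 − MPS = 1 − 0.53 = 0.47.
Spending multiplier = 1/(1 − c(1−t) + m) = 1/(1 − 0.47×0.91 + 0.34) = 1/0.9123 ≈ 1.096.
Need ΔY = −$508 billion, so ΔG = ΔY/k = (−$508 billion) × 0.9123 ≈ −$463.4 billion.
The government should cut government purchases by $463.4 billion.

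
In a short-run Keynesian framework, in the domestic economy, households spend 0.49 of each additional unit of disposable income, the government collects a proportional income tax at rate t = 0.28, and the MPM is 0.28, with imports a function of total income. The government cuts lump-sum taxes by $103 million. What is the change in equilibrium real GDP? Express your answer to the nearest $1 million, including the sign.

A lump-sum tax change of −$103 million shifts disposable income by +$103 million; first-round consumption changes by −c × ΔT = −0.49 × (−$103 million) = +$50.47 million.
Expenditure multiplier = 1/(1 − c(1−t) + m) = 1/(1 − 0.49×0.72 + 0.28) = 1/0.9272 ≈ 1.079.
The tax multiplier is −c × k ≈ −0.528, so ΔY = k × (−c·ΔT) = (+$50.47 million) / 0.9272 ≈ +$54 million.

+$54 million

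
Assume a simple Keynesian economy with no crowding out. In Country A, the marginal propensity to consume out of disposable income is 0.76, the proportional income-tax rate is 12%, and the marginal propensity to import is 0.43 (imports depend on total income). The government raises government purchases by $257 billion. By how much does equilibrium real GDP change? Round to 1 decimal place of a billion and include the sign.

Expenditure multiplier = 1/(1 − c(1−t) + m) = 1/(1 − 0.76×0.88 + 0.43) = 1/0.7612 ≈ 1.314.
ΔY = k × ΔG = (+$257 billion) / 0.7612 ≈ +$337.6 billion.

+$337.6 billion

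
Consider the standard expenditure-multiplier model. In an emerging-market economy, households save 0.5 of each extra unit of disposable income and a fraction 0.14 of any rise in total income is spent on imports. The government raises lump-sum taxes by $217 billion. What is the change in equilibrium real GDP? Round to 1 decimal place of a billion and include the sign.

−$169.5 billion

MPC = 1 − MPS = 1 − 0.5 = 0.5.
A lump-sum tax change of +$217 billion shifts disposable income by −$217 billion; first-round consumption changes by −c × ΔT = −0.5 × (+$217 billion) = −$108.5 billion.
Expenditure multiplier = 1/(1 − c + m) = 1/(1 − 0.5 + 0.14) = 1/0.64 ≈ 1.563.
The tax multiplier is −c × k ≈ −0.781, so ΔY = k × (−c·ΔT) = (−$108.5 billion) / 0.64 ≈ −$169.5 billion.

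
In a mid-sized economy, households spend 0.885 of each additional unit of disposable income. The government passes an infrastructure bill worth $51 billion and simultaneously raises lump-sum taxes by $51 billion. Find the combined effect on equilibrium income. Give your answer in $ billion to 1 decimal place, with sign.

+$51.0 billion

Expenditure multiplier = 1/(1 − MPC) = 1/(1 − 0.885) = 1/0.115 ≈ 8.696.
ΔG contributes k·ΔG = (+$51 billion) / 0.115 ≈ +$443.5 billion.
ΔT of +$51 billion changes first-round spending by −c·ΔT = −$45.135 billion, contributing k·(−c·ΔT) = (−$45.135 billion) / 0.115 ≈ −$392.5 billion.
With ΔG = ΔT and no other leakages, the balanced-budget multiplier is 1, so ΔY = ΔG = +$51 billion.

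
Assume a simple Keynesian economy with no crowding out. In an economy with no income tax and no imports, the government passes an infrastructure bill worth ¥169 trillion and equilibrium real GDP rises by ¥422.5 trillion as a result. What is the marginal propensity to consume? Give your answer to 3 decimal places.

Implied spending multiplier k = ΔY/ΔG = 422.5/169 = 2.5.
Since k = 1/(1 − MPC), MPC = 1 − 1/k = 1 − ΔG/ΔY = 1 − 169/422.5 = 0.600.

0.600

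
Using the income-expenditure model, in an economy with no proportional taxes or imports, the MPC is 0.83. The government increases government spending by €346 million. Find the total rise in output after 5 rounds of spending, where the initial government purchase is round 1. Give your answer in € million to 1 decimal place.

Round 1 adds ΔG = €346 million; each later round is MPC = 0.83 times the previous.
After 5 rounds: 346 + 287.18 + 238.3594 + 197.838302 + 164.20579066 = ΔG·(1 − c^5)/(1 − c) = 346 × (1 − 0.3939040643)/0.17 ≈ €1,233.6 million.

€1,233.6 million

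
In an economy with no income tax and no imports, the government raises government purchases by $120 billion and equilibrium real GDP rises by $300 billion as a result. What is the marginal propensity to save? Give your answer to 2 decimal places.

0.40

Implied spending multiplier k = ΔY/ΔG = 300/120 = 2.5.
Since k = 1/(1 − MPC), MPC = 1 − 1/k = 1 − ΔG/ΔY = 1 − 120/300 = 0.60.
MPS = 1 − MPC = 0.40.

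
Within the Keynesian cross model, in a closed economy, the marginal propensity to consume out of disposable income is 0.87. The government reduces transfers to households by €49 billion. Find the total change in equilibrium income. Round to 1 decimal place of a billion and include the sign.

−€327.9 billion

The transfer change shifts disposable income by −€49 billion, so first-round consumption changes by c·ΔTR = 0.87 × (−€49 billion) = −€42.63 billion.
Expenditure multiplier = 1/(1 − MPC) = 1/(1 − 0.87) = 1/0.13 ≈ 7.692.
The transfer multiplier is c × k ≈ 6.692, so ΔY = k × (c·ΔTR) = (−€42.63 billion) / 0.13 ≈ −€327.9 billion.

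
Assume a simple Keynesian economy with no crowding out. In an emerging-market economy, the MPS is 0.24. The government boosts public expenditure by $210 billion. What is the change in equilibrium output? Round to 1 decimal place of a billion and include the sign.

+$875.0 billion

MPC = 1 − MPS = 1 − 0.24 = 0.76.
Expenditure multiplier = 1/(1 − MPC) = 1/(1 − 0.76) = 1/0.24 ≈ 4.167.
ΔY = k × ΔG = (+$210 billion) / 0.24 = +$875 billion.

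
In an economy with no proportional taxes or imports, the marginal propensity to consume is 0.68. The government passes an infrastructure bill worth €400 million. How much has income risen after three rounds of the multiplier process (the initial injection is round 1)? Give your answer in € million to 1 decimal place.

Round 1 adds ΔG = €400 million; each later round is MPC = 0.68 times the previous.
After 3 rounds: 400 + 272 + 184.96 = ΔG·(1 − c^3)/(1 − c) = 400 × (1 − 0.314432)/0.32 ≈ €857 million.

€857.0 million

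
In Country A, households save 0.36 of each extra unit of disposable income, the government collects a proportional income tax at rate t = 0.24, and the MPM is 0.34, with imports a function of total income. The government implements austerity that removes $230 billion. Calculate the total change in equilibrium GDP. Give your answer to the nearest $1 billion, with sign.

MPC = 1 − MPS = 1 − 0.36 = 0.64.
Expenditure multiplier = 1/(1 − c(1−t) + m) = 1/(1 − 0.64×0.76 + 0.34) = 1/0.8536 ≈ 1.172.
ΔY = k × ΔG = (−$230 billion) / 0.8536 ≈ −$269 billion.

−$269 billion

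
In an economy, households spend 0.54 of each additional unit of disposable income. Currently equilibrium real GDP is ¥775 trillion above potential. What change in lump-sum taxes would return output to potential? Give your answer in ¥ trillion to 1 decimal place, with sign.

Spending multiplier = 1/(1 − MPC) = 1/(1 − 0.54) = 1/0.46 ≈ 2.174.
Tax multiplier = −c·k = −0.54/0.46 ≈ −1.174. Need ΔY = −¥775 trillion, so ΔT = ΔY/(−c·k) = −(−¥775 trillion) × 0.46 / 0.54 ≈ +¥660.2 trillion.
The government should raise lump-sum taxes by ¥660.2 trillion.

+¥660.2 trillion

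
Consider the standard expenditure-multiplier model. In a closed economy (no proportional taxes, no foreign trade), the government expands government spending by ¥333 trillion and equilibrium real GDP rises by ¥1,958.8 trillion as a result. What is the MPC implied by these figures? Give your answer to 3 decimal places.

0.830

Implied spending multiplier k = ΔY/ΔG = 1,958.8/333 ≈ 5.8823.
Since k = 1/(1 − MPC), MPC = 1 − 1/k = 1 − ΔG/ΔY = 1 − 333/1,958.8 ≈ 0.830.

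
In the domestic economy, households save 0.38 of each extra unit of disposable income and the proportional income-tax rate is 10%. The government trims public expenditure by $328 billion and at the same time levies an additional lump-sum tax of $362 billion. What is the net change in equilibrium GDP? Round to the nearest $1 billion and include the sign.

−$1,250 billion

MPC = 1 − MPS = 1 − 0.38 = 0.62.
Expenditure multiplier = 1/(1 − c(1−t)) = 1/(1 − 0.62×0.9) = 1/0.442 ≈ 2.262.
ΔG contributes k·ΔG = (−$328 billion) / 0.442 ≈ −$742.1 billion.
ΔT of +$362 billion changes first-round spending by −c·ΔT = −$224.44 billion, contributing k·(−c·ΔT) = (−$224.44 billion) / 0.442 ≈ −$507.8 billion.
Net ΔY = k(ΔG − c·ΔT) = (−$552.44 billion) / 0.442 ≈ −$1,250 billion.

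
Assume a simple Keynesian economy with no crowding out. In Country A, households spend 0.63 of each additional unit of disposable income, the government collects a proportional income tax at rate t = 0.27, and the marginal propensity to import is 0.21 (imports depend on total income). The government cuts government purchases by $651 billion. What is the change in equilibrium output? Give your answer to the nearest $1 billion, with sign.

−$868 billion

Expenditure multiplier = 1/(1 − c(1−t) + m) = 1/(1 − 0.63×0.73 + 0.21) = 1/0.7501 ≈ 1.333.
ΔY = k × ΔG = (−$651 billion) / 0.7501 ≈ −$868 billion.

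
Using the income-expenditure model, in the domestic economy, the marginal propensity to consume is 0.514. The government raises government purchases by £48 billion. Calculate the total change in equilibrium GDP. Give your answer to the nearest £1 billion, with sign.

Expenditure multiplier = 1/(1 − MPC) = 1/(1 − 0.514) = 1/0.486 ≈ 2.058.
ΔY = k × ΔG = (+£48 billion) / 0.486 ≈ +£99 billion.

+£99 billion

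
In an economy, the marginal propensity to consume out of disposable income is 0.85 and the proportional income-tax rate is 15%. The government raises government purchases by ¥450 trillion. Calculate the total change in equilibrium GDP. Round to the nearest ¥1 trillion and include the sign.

Government-spending multiplier = 1/(1 − c(1−t)) = 1/(1 − 0.85×0.85) = 1/0.2775 ≈ 3.604.
ΔY = k × ΔG = (+¥450 trillion) / 0.2775 ≈ +¥1,622 trillion.

+¥1,622 trillion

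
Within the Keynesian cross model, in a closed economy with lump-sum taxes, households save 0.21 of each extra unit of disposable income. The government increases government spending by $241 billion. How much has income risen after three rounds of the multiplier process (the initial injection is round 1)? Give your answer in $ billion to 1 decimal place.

MPC = 1 − MPS = 1 − 0.21 = 0.79.
Round 1 adds ΔG = $241 billion; each later round is MPC = 0.79 times the previous.
After 3 rounds: 241 + 190.39 + 150.4081 = ΔG·(1 − c^3)/(1 − c) = 241 × (1 − 0.493039)/0.21 ≈ $581.8 billion.

$581.8 billion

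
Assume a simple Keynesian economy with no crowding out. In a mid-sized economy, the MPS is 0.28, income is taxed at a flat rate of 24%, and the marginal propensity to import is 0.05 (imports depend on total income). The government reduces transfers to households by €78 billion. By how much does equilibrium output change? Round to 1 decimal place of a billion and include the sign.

−€111.7 billion

MPC = 1 − MPS = 1 − 0.28 = 0.72.
The transfer change shifts disposable income by −€78 billion, so first-round consumption changes by c·ΔTR = 0.72 × (−€78 billion) = −€56.16 billion.
Expenditure multiplier = 1/(1 − c(1−t) + m) = 1/(1 − 0.72×0.76 + 0.05) = 1/0.5028 ≈ 1.989.
The transfer multiplier is c × k ≈ 1.432, so ΔY = k × (c·ΔTR) = (−€56.16 billion) / 0.5028 ≈ −€111.7 billion.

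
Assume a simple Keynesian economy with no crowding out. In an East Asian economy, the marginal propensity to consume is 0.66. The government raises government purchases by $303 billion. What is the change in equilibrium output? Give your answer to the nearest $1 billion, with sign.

+$891 billion

Expenditure multiplier = 1/(1 − MPC) = 1/(1 − 0.66) = 1/0.34 ≈ 2.941.
ΔY = k × ΔG = (+$303 billion) / 0.34 ≈ +$891 billion.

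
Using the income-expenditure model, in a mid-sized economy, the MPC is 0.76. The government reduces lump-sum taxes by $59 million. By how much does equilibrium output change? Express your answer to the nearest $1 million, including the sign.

+$187 million

A lump-sum tax change of −$59 million shifts disposable income by +$59 million; first-round consumption changes by −c × ΔT = −0.76 × (−$59 million) = +$44.84 million.
Expenditure multiplier = 1/(1 − MPC) = 1/(1 − 0.76) = 1/0.24 ≈ 4.167.
The tax multiplier is −c × k ≈ −3.167, so ΔY = k × (−c·ΔT) = (+$44.84 million) / 0.24 ≈ +$187 million.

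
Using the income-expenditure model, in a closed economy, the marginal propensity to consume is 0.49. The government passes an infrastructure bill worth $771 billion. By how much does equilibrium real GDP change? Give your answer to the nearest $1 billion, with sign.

+$1,512 billion

Government-spending multiplier = 1/(1 − MPC) = 1/(1 − 0.49) = 1/0.51 ≈ 1.961.
ΔY = k × ΔG = (+$771 billion) / 0.51 ≈ +$1,512 billion.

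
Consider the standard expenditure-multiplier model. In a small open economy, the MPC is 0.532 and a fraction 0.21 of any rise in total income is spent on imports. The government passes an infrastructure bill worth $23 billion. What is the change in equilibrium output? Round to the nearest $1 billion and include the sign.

+$34 billion

Spending multiplier = 1/(1 − c + m) = 1/(1 − 0.532 + 0.21) = 1/0.678 ≈ 1.475.
ΔY = k × ΔG = (+$23 billion) / 0.678 ≈ +$34 billion.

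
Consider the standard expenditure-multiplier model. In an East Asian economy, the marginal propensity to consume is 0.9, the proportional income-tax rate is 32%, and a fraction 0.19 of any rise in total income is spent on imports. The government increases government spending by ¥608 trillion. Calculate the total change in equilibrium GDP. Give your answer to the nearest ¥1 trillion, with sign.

Spending multiplier = 1/(1 − c(1−t) + m) = 1/(1 − 0.9×0.68 + 0.19) = 1/0.578 ≈ 1.73.
ΔY = k × ΔG = (+¥608 trillion) / 0.578 ≈ +¥1,052 trillion.

+¥1,052 trillion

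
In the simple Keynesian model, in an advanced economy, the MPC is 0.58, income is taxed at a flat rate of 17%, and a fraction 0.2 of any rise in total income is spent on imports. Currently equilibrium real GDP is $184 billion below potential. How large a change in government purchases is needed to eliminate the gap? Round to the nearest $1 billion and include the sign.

+$132 billion

Spending multiplier = 1/(1 − c(1−t) + m) = 1/(1 − 0.58×0.83 + 0.2) = 1/0.7186 ≈ 1.392.
Need ΔY = +$184 billion, so ΔG = ΔY/k = (+$184 billion) × 0.7186 ≈ +$132 billion.
The government should increase government purchases by $132 billion.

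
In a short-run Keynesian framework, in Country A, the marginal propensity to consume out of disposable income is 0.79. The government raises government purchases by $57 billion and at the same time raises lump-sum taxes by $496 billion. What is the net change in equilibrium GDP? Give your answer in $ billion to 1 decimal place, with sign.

Expenditure multiplier = 1/(1 − MPC) = 1/(1 − 0.79) = 1/0.21 ≈ 4.762.
ΔG contributes k·ΔG = (+$57 billion) / 0.21 ≈ +$271.4 billion.
ΔT of +$496 billion changes first-round spending by −c·ΔT = −$391.84 billion, contributing k·(−c·ΔT) = (−$391.84 billion) / 0.21 ≈ −$1,865.9 billion.
Net ΔY = k(ΔG − c·ΔT) = (−$334.84 billion) / 0.21 ≈ −$1,594.5 billion.

−$1,594.5 billion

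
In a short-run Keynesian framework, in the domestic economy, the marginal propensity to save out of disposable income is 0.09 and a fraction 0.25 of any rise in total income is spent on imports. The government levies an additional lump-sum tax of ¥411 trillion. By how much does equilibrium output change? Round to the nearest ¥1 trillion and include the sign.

−¥1,100 trillion

MPC = 1 − MPS = 1 − 0.09 = 0.91.
A lump-sum tax change of +¥411 trillion shifts disposable income by −¥411 trillion; first-round consumption changes by −c × ΔT = −0.91 × (+¥411 trillion) = −¥374.01 trillion.
Expenditure multiplier = 1/(1 − c + m) = 1/(1 − 0.91 + 0.25) = 1/0.34 ≈ 2.941.
The tax multiplier is −c × k ≈ −2.676, so ΔY = k × (−c·ΔT) = (−¥374.01 trillion) / 0.34 ≈ −¥1,100 trillion.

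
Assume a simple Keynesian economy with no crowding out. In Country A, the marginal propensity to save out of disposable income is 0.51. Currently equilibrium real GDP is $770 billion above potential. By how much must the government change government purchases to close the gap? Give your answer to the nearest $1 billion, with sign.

−$393 billion

MPC = 1 − MPS = 1 − 0.51 = 0.49.
Spending multiplier = 1/(1 − MPC) = 1/(1 − 0.49) = 1/0.51 ≈ 1.961.
Need ΔY = −$770 billion, so ΔG = ΔY/k = (−$770 billion) × 0.51 ≈ −$393 billion.
The government should cut government purchases by $393 billion.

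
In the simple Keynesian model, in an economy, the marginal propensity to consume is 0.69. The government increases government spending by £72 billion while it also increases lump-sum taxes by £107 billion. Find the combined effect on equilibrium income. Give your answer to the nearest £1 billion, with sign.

Expenditure multiplier = 1/(1 − MPC) = 1/(1 − 0.69) = 1/0.31 ≈ 3.226.
ΔG contributes k·ΔG = (+£72 billion) / 0.31 ≈ +£232.3 billion.
ΔT of +£107 billion changes first-round spending by −c·ΔT = −£73.83 billion, contributing k·(−c·ΔT) = (−£73.83 billion) / 0.31 ≈ −£238.2 billion.
Net ΔY = k(ΔG − c·ΔT) = (−£1.83 billion) / 0.31 ≈ −£6 billion.

−£6 billion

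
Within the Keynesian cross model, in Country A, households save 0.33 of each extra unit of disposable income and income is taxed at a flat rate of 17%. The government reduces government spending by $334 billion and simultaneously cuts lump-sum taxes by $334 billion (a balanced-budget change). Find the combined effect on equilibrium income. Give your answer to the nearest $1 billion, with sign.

−$248 billion

MPC = 1 − MPS = 1 − 0.33 = 0.67.
Expenditure multiplier = 1/(1 − c(1−t)) = 1/(1 − 0.67×0.83) = 1/0.4439 ≈ 2.253.
ΔG contributes k·ΔG = (−$334 billion) / 0.4439 ≈ −$752.4 billion.
ΔT of −$334 billion changes first-round spending by −c·ΔT = +$223.78 billion, contributing k·(−c·ΔT) = (+$223.78 billion) / 0.4439 ≈ +$504.1 billion.
Net ΔY = k(ΔG − c·ΔT) = (−$110.22 billion) / 0.4439 ≈ −$248 billion.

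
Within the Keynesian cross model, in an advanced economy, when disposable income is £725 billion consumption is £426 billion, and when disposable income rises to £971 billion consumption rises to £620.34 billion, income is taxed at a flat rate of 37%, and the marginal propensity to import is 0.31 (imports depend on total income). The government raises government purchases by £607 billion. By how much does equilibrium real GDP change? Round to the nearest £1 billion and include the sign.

MPC = ΔC/ΔYd = (620.34 − 426)/(971 − 725) = 194.34/246 = 0.79.
Expenditure multiplier = 1/(1 − c(1−t) + m) = 1/(1 − 0.79×0.63 + 0.31) = 1/0.8123 ≈ 1.231.
ΔY = k × ΔG = (+£607 billion) / 0.8123 ≈ +£747 billion.

+£747 billion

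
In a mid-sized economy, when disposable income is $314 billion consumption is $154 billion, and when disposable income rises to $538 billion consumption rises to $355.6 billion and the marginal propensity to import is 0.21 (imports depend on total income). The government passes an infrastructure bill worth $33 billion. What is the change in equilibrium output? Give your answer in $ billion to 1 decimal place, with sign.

+$106.5 billion

MPC = ΔC/ΔYd = (355.6 − 154)/(538 − 314) = 201.6/224 = 0.9.
Expenditure multiplier = 1/(1 − c + m) = 1/(1 − 0.9 + 0.21) = 1/0.31 ≈ 3.226.
ΔY = k × ΔG = (+$33 billion) / 0.31 ≈ +$106.5 billion.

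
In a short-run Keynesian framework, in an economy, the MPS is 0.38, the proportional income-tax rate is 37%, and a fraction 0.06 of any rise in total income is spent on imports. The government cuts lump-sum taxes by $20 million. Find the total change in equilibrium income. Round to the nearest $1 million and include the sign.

MPC = 1 − MPS = 1 − 0.38 = 0.62.
A lump-sum tax change of −$20 million shifts disposable income by +$20 million; first-round consumption changes by −c × ΔT = −0.62 × (−$20 million) = +$12.4 million.
Expenditure multiplier = 1/(1 − c(1−t) + m) = 1/(1 − 0.62×0.63 + 0.06) = 1/0.6694 ≈ 1.494.
The tax multiplier is −c × k ≈ −0.926, so ΔY = k × (−c·ΔT) = (+$12.4 million) / 0.6694 ≈ +$19 million.

+$19 million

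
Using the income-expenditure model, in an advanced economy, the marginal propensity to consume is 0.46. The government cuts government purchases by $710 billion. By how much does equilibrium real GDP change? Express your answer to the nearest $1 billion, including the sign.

−$1,315 billion

Government-spending multiplier = 1/(1 − MPC) = 1/(1 − 0.46) = 1/0.54 ≈ 1.852.
ΔY = k × ΔG = (−$710 billion) / 0.54 ≈ −$1,315 billion.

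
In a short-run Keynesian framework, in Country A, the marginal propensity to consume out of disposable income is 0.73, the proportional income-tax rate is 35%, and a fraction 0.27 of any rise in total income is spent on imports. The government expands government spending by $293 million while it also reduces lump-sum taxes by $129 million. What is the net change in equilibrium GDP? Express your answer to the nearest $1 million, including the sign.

+$487 million

Expenditure multiplier = 1/(1 − c(1−t) + m) = 1/(1 − 0.73×0.65 + 0.27) = 1/0.7955 ≈ 1.257.
ΔG contributes k·ΔG = (+$293 million) / 0.7955 ≈ +$368.3 million.
ΔT of −$129 million changes first-round spending by −c·ΔT = +$94.17 million, contributing k·(−c·ΔT) = (+$94.17 million) / 0.7955 ≈ +$118.4 million.
Net ΔY = k(ΔG − c·ΔT) = (+$387.17 million) / 0.7955 ≈ +$487 million.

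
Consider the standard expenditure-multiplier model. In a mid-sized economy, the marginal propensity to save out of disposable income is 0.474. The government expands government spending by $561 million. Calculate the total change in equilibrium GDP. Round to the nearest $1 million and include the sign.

+$1,184 million

MPC = 1 − MPS = 1 − 0.474 = 0.526.
Government-spending multiplier = 1/(1 − MPC) = 1/(1 − 0.526) = 1/0.474 ≈ 2.11.
ΔY = k × ΔG = (+$561 million) / 0.474 ≈ +$1,184 million.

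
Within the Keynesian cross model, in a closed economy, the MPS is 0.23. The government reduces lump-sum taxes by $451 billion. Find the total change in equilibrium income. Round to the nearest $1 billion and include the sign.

MPC = 1 − MPS = 1 − 0.23 = 0.77.
A lump-sum tax change of −$451 billion shifts disposable income by +$451 billion; first-round consumption changes by −c × ΔT = −0.77 × (−$451 billion) = +$347.27 billion.
Expenditure multiplier = 1/(1 − MPC) = 1/(1 − 0.77) = 1/0.23 ≈ 4.348.
The tax multiplier is −c × k ≈ −3.348, so ΔY = k × (−c·ΔT) = (+$347.27 billion) / 0.23 ≈ +$1,510 billion.

+$1,510 billion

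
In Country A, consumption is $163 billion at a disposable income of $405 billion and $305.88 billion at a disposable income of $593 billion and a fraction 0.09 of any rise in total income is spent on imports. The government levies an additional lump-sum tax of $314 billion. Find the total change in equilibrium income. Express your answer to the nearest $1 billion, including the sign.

−$723 billion

MPC = ΔC/ΔYd = (305.88 − 163)/(593 − 405) = 142.88/188 = 0.76.
A lump-sum tax change of +$314 billion shifts disposable income by −$314 billion; first-round consumption changes by −c × ΔT = −0.76 × (+$314 billion) = −$238.64 billion.
Expenditure multiplier = 1/(1 − c + m) = 1/(1 − 0.76 + 0.09) = 1/0.33 ≈ 3.03.
The tax multiplier is −c × k ≈ −2.303, so ΔY = k × (−c·ΔT) = (−$238.64 billion) / 0.33 ≈ −$723 billion.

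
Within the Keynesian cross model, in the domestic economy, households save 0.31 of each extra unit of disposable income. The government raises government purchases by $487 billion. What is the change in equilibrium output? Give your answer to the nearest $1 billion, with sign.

MPC = 1 − MPS = 1 − 0.31 = 0.69.
Expenditure multiplier = 1/(1 − MPC) = 1/(1 − 0.69) = 1/0.31 ≈ 3.226.
ΔY = k × ΔG = (+$487 billion) / 0.31 ≈ +$1,571 billion.

+$1,571 billion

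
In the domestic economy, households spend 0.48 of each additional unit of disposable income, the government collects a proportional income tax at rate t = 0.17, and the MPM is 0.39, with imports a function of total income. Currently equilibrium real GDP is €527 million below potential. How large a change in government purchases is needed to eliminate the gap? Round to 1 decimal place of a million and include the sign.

+€522.6 million

Spending multiplier = 1/(1 − c(1−t) + m) = 1/(1 − 0.48×0.83 + 0.39) = 1/0.9916 ≈ 1.008.
Need ΔY = +€527 million, so ΔG = ΔY/k = (+€527 million) × 0.9916 ≈ +€522.6 million.
The government should increase government purchases by €522.6 million.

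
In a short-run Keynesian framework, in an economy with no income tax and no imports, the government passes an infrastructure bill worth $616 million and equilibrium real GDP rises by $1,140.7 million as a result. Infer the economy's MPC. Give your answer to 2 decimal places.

0.46

Implied spending multiplier k = ΔY/ΔG = 1,140.7/616 ≈ 1.8518.
Since k = 1/(1 − MPC), MPC = 1 − 1/k = 1 − ΔG/ΔY = 1 − 616/1,140.7 ≈ 0.46.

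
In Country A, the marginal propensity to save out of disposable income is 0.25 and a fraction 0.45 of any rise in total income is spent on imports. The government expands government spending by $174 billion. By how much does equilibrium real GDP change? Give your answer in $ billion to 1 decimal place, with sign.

+$248.6 billion

MPC = 1 − MPS = 1 − 0.25 = 0.75.
Expenditure multiplier = 1/(1 − c + m) = 1/(1 − 0.75 + 0.45) = 1/0.7 ≈ 1.429.
ΔY = k × ΔG = (+$174 billion) / 0.7 ≈ +$248.6 billion.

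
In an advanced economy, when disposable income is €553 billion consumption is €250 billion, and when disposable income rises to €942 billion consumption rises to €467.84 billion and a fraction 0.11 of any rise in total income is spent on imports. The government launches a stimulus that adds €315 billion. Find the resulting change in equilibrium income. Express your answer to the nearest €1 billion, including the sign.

+€573 billion

MPC = ΔC/ΔYd = (467.84 − 250)/(942 − 553) = 217.84/389 = 0.56.
Government-spending multiplier = 1/(1 − c + m) = 1/(1 − 0.56 + 0.11) = 1/0.55 ≈ 1.818.
ΔY = k × ΔG = (+€315 billion) / 0.55 ≈ +€573 billion.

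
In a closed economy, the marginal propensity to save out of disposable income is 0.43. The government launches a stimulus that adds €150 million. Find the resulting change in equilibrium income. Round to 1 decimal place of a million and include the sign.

+€348.8 million

MPC = 1 − MPS = 1 − 0.43 = 0.57.
Spending multiplier = 1/(1 − MPC) = 1/(1 − 0.57) = 1/0.43 ≈ 2.326.
ΔY = k × ΔG = (+€150 million) / 0.43 ≈ +€348.8 million.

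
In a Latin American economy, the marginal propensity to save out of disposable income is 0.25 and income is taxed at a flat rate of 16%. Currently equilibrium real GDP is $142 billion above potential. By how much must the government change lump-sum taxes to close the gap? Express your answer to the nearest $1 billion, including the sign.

+$70 billion

MPC = 1 − MPS = 1 − 0.25 = 0.75.
Spending multiplier = 1/(1 − c(1−t)) = 1/(1 − 0.75×0.84) = 1/0.37 ≈ 2.703.
Tax multiplier = −c·k = −0.75/0.37 ≈ −2.027. Need ΔY = −$142 billion, so ΔT = ΔY/(−c·k) = −(−$142 billion) × 0.37 / 0.75 ≈ +$70 billion.
The government should raise lump-sum taxes by $70 billion.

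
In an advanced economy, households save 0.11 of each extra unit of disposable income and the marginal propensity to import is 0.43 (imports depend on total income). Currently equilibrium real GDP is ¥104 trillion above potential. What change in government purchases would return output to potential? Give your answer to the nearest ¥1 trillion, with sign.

MPC = 1 − MPS = 1 − 0.11 = 0.89.
Spending multiplier = 1/(1 − c + m) = 1/(1 − 0.89 + 0.43) = 1/0.54 ≈ 1.852.
Need ΔY = −¥104 trillion, so ΔG = ΔY/k = (−¥104 trillion) × 0.54 ≈ −¥56 trillion.
The government should cut government purchases by ¥56 trillion.

−¥56 trillion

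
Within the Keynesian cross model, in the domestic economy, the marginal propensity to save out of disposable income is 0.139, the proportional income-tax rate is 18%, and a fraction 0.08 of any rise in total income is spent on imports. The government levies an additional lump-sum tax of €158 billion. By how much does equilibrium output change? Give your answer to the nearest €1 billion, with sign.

−€364 billion

MPC = 1 − MPS = 1 − 0.139 = 0.861.
A lump-sum tax change of +€158 billion shifts disposable income by −€158 billion; first-round consumption changes by −c × ΔT = −0.861 × (+€158 billion) = −€136.038 billion.
Expenditure multiplier = 1/(1 − c(1−t) + m) = 1/(1 − 0.861×0.82 + 0.08) = 1/0.37398 ≈ 2.674.
The tax multiplier is −c × k ≈ −2.302, so ΔY = k × (−c·ΔT) = (−€136.038 billion) / 0.37398 ≈ −€364 billion.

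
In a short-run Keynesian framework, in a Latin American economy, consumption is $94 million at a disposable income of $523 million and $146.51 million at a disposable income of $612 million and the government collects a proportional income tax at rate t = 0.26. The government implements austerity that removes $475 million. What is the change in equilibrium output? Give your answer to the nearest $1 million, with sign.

MPC = ΔC/ΔYd = (146.51 − 94)/(612 − 523) = 52.51/89 = 0.59.
Government-spending multiplier = 1/(1 − c(1−t)) = 1/(1 − 0.59×0.74) = 1/0.5634 ≈ 1.775.
ΔY = k × ΔG = (−$475 million) / 0.5634 ≈ −$843 million.

−$843 million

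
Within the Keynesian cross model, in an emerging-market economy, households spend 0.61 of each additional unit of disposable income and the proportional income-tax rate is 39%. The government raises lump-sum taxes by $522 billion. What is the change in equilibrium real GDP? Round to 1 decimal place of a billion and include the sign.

−$507.1 billion

A lump-sum tax change of +$522 billion shifts disposable income by −$522 billion; first-round consumption changes by −c × ΔT = −0.61 × (+$522 billion) = −$318.42 billion.
Expenditure multiplier = 1/(1 − c(1−t)) = 1/(1 − 0.61×0.61) = 1/0.6279 ≈ 1.593.
The tax multiplier is −c × k ≈ −0.971, so ΔY = k × (−c·ΔT) = (−$318.42 billion) / 0.6279 ≈ −$507.1 billion.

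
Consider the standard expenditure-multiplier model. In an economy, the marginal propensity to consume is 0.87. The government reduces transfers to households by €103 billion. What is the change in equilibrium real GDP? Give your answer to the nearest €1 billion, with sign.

−€689 billion

The transfer change shifts disposable income by −€103 billion, so first-round consumption changes by c·ΔTR = 0.87 × (−€103 billion) = −€89.61 billion.
Expenditure multiplier = 1/(1 − MPC) = 1/(1 − 0.87) = 1/0.13 ≈ 7.692.
The transfer multiplier is c × k ≈ 6.692, so ΔY = k × (c·ΔTR) = (−€89.61 billion) / 0.13 ≈ −€689 billion.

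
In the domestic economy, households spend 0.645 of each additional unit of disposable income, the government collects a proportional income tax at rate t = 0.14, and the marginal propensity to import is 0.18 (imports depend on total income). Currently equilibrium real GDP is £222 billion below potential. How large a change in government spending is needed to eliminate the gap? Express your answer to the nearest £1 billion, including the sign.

Spending multiplier = 1/(1 − c(1−t) + m) = 1/(1 − 0.645×0.86 + 0.18) = 1/0.6253 ≈ 1.599.
Need ΔY = +£222 billion, so ΔG = ΔY/k = (+£222 billion) × 0.6253 ≈ +£139 billion.
The government should increase government spending by £139 billion.

+£139 billion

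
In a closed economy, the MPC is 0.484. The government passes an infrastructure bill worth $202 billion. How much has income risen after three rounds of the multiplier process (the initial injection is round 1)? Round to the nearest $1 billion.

Round 1 adds ΔG = $202 billion; each later round is MPC = 0.484 times the previous.
After 3 rounds: 202 + 97.768 + 47.319712 = ΔG·(1 − c^3)/(1 − c) = 202 × (1 − 0.113379904)/0.516 ≈ $347 billion.

$347 billion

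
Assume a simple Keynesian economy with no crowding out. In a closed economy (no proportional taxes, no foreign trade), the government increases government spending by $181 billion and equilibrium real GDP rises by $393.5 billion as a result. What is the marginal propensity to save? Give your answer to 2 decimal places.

0.46

Implied spending multiplier k = ΔY/ΔG = 393.5/181 ≈ 2.174.
Since k = 1/(1 − MPC), MPC = 1 − 1/k = 1 − ΔG/ΔY = 1 − 181/393.5 ≈ 0.54.
MPS = 1 − MPC = 0.46.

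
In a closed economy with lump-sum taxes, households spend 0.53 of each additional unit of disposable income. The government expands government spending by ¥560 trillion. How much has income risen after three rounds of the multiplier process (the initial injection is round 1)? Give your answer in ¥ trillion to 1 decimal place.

¥1,014.1 trillion

Round 1 adds ΔG = ¥560 trillion; each later round is MPC = 0.53 times the previous.
After 3 rounds: 560 + 296.8 + 157.304 = ΔG·(1 − c^3)/(1 − c) = 560 × (1 − 0.148877)/0.47 ≈ ¥1,014.1 trillion.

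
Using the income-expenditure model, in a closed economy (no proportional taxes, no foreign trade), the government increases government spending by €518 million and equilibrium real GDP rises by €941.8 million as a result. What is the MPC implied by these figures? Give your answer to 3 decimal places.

0.450

Implied spending multiplier k = ΔY/ΔG = 941.8/518 ≈ 1.8181.
Since k = 1/(1 − MPC), MPC = 1 − 1/k = 1 − ΔG/ΔY = 1 − 518/941.8 ≈ 0.450.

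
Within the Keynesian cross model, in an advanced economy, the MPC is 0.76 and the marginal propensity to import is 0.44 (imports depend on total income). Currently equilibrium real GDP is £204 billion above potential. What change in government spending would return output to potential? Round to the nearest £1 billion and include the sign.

−£139 billion

Spending multiplier = 1/(1 − c + m) = 1/(1 − 0.76 + 0.44) = 1/0.68 ≈ 1.471.
Need ΔY = −£204 billion, so ΔG = ΔY/k = (−£204 billion) × 0.68 ≈ −£139 billion.
The government should cut government spending by £139 billion.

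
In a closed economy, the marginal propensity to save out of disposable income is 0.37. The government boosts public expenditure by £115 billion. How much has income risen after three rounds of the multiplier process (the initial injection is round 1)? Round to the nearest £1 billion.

MPC = 1 − MPS = 1 − 0.37 = 0.63.
Round 1 adds ΔG = £115 billion; each later round is MPC = 0.63 times the previous.
After 3 rounds: 115 + 72.45 + 45.6435 = ΔG·(1 − c^3)/(1 − c) = 115 × (1 − 0.250047)/0.37 ≈ £233 billion.

£233 billion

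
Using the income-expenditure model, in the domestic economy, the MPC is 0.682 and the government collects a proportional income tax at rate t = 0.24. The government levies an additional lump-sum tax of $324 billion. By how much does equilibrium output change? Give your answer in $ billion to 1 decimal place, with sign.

−$458.7 billion

A lump-sum tax change of +$324 billion shifts disposable income by −$324 billion; first-round consumption changes by −c × ΔT = −0.682 × (+$324 billion) = −$220.968 billion.
Expenditure multiplier = 1/(1 − c(1−t)) = 1/(1 − 0.682×0.76) = 1/0.48168 ≈ 2.076.
The tax multiplier is −c × k ≈ −1.416, so ΔY = k × (−c·ΔT) = (−$220.968 billion) / 0.48168 ≈ −$458.7 billion.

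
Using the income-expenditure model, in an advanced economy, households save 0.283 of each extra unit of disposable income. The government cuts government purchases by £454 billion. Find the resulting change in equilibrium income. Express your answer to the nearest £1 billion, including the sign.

−£1,604 billion

MPC = 1 − MPS = 1 − 0.283 = 0.717.
Expenditure multiplier = 1/(1 − MPC) = 1/(1 − 0.717) = 1/0.283 ≈ 3.534.
ΔY = k × ΔG = (−£454 billion) / 0.283 ≈ −£1,604 billion.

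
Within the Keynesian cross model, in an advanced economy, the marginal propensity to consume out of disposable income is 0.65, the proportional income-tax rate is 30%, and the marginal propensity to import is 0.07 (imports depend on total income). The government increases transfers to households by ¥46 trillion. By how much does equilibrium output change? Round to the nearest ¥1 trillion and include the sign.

+¥49 trillion

The transfer change shifts disposable income by +¥46 trillion, so first-round consumption changes by c·ΔTR = 0.65 × (+¥46 trillion) = +¥29.9 trillion.
Expenditure multiplier = 1/(1 − c(1−t) + m) = 1/(1 − 0.65×0.7 + 0.07) = 1/0.615 ≈ 1.626.
The transfer multiplier is c × k ≈ 1.057, so ΔY = k × (c·ΔTR) = (+¥29.9 trillion) / 0.615 ≈ +¥49 trillion.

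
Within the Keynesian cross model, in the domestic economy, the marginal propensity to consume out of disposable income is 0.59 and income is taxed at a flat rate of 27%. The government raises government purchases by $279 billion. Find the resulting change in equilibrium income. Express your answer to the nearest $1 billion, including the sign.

+$490 billion

Government-spending multiplier = 1/(1 − c(1−t)) = 1/(1 − 0.59×0.73) = 1/0.5693 ≈ 1.757.
ΔY = k × ΔG = (+$279 billion) / 0.5693 ≈ +$490 billion.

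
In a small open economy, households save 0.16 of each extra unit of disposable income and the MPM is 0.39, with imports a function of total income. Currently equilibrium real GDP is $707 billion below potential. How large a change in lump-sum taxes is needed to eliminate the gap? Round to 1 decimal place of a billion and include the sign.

MPC = 1 − MPS = 1 − 0.16 = 0.84.
Spending multiplier = 1/(1 − c + m) = 1/(1 − 0.84 + 0.39) = 1/0.55 ≈ 1.818.
Tax multiplier = −c·k = −0.84/0.55 ≈ −1.527. Need ΔY = +$707 billion, so ΔT = ΔY/(−c·k) = −(+$707 billion) × 0.55 / 0.84 ≈ −$462.9 billion.
The government should cut lump-sum taxes by $462.9 billion.

−$462.9 billion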